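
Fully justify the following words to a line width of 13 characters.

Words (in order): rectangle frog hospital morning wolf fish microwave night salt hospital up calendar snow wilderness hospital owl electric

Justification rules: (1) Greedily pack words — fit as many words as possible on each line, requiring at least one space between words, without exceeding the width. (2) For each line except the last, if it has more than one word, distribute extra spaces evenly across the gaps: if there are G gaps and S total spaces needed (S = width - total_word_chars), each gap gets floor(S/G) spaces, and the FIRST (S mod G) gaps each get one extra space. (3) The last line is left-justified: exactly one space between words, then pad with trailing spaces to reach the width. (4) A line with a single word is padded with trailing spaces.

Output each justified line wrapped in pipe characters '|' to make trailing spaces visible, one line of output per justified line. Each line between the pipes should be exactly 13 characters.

Line 1: ['rectangle'] (min_width=9, slack=4)
Line 2: ['frog', 'hospital'] (min_width=13, slack=0)
Line 3: ['morning', 'wolf'] (min_width=12, slack=1)
Line 4: ['fish'] (min_width=4, slack=9)
Line 5: ['microwave'] (min_width=9, slack=4)
Line 6: ['night', 'salt'] (min_width=10, slack=3)
Line 7: ['hospital', 'up'] (min_width=11, slack=2)
Line 8: ['calendar', 'snow'] (min_width=13, slack=0)
Line 9: ['wilderness'] (min_width=10, slack=3)
Line 10: ['hospital', 'owl'] (min_width=12, slack=1)
Line 11: ['electric'] (min_width=8, slack=5)

Answer: |rectangle    |
|frog hospital|
|morning  wolf|
|fish         |
|microwave    |
|night    salt|
|hospital   up|
|calendar snow|
|wilderness   |
|hospital  owl|
|electric     |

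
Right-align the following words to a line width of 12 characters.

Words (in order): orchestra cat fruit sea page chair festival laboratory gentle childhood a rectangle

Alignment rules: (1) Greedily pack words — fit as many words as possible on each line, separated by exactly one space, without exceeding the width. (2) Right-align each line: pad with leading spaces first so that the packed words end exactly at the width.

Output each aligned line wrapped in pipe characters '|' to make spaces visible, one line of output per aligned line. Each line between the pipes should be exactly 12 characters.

Answer: |   orchestra|
|   cat fruit|
|    sea page|
|       chair|
|    festival|
|  laboratory|
|      gentle|
| childhood a|
|   rectangle|

Derivation:
Line 1: ['orchestra'] (min_width=9, slack=3)
Line 2: ['cat', 'fruit'] (min_width=9, slack=3)
Line 3: ['sea', 'page'] (min_width=8, slack=4)
Line 4: ['chair'] (min_width=5, slack=7)
Line 5: ['festival'] (min_width=8, slack=4)
Line 6: ['laboratory'] (min_width=10, slack=2)
Line 7: ['gentle'] (min_width=6, slack=6)
Line 8: ['childhood', 'a'] (min_width=11, slack=1)
Line 9: ['rectangle'] (min_width=9, slack=3)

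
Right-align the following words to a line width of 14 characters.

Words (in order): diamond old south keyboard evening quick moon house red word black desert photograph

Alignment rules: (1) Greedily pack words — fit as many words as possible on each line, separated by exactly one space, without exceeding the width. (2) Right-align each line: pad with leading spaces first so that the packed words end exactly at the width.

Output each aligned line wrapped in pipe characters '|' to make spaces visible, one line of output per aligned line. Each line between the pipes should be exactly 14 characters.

Line 1: ['diamond', 'old'] (min_width=11, slack=3)
Line 2: ['south', 'keyboard'] (min_width=14, slack=0)
Line 3: ['evening', 'quick'] (min_width=13, slack=1)
Line 4: ['moon', 'house', 'red'] (min_width=14, slack=0)
Line 5: ['word', 'black'] (min_width=10, slack=4)
Line 6: ['desert'] (min_width=6, slack=8)
Line 7: ['photograph'] (min_width=10, slack=4)

Answer: |   diamond old|
|south keyboard|
| evening quick|
|moon house red|
|    word black|
|        desert|
|    photograph|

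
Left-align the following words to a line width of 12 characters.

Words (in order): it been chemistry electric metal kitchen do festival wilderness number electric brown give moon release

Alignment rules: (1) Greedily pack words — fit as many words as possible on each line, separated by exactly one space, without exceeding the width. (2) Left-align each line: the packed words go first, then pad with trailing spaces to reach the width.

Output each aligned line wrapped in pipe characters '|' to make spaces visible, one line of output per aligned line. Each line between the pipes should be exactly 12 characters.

Line 1: ['it', 'been'] (min_width=7, slack=5)
Line 2: ['chemistry'] (min_width=9, slack=3)
Line 3: ['electric'] (min_width=8, slack=4)
Line 4: ['metal'] (min_width=5, slack=7)
Line 5: ['kitchen', 'do'] (min_width=10, slack=2)
Line 6: ['festival'] (min_width=8, slack=4)
Line 7: ['wilderness'] (min_width=10, slack=2)
Line 8: ['number'] (min_width=6, slack=6)
Line 9: ['electric'] (min_width=8, slack=4)
Line 10: ['brown', 'give'] (min_width=10, slack=2)
Line 11: ['moon', 'release'] (min_width=12, slack=0)

Answer: |it been     |
|chemistry   |
|electric    |
|metal       |
|kitchen do  |
|festival    |
|wilderness  |
|number      |
|electric    |
|brown give  |
|moon release|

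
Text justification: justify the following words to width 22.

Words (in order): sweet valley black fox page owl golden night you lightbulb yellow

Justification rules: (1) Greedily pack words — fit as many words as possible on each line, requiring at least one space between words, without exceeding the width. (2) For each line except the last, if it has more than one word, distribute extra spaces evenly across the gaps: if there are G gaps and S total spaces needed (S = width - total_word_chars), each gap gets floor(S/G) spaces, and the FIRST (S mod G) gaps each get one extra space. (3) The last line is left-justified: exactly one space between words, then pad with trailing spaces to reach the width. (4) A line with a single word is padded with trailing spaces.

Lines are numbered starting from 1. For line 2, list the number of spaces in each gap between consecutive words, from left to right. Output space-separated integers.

Line 1: ['sweet', 'valley', 'black', 'fox'] (min_width=22, slack=0)
Line 2: ['page', 'owl', 'golden', 'night'] (min_width=21, slack=1)
Line 3: ['you', 'lightbulb', 'yellow'] (min_width=20, slack=2)

Answer: 2 1 1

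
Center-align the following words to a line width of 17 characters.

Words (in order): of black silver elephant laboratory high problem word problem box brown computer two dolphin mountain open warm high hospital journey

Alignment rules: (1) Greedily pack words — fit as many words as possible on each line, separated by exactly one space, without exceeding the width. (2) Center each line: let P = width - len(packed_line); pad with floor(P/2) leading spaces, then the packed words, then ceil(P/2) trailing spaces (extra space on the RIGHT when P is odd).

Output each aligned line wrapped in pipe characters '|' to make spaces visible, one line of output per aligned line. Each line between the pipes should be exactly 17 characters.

Answer: | of black silver |
|    elephant     |
| laboratory high |
|  problem word   |
|problem box brown|
|  computer two   |
|dolphin mountain |
| open warm high  |
|hospital journey |

Derivation:
Line 1: ['of', 'black', 'silver'] (min_width=15, slack=2)
Line 2: ['elephant'] (min_width=8, slack=9)
Line 3: ['laboratory', 'high'] (min_width=15, slack=2)
Line 4: ['problem', 'word'] (min_width=12, slack=5)
Line 5: ['problem', 'box', 'brown'] (min_width=17, slack=0)
Line 6: ['computer', 'two'] (min_width=12, slack=5)
Line 7: ['dolphin', 'mountain'] (min_width=16, slack=1)
Line 8: ['open', 'warm', 'high'] (min_width=14, slack=3)
Line 9: ['hospital', 'journey'] (min_width=16, slack=1)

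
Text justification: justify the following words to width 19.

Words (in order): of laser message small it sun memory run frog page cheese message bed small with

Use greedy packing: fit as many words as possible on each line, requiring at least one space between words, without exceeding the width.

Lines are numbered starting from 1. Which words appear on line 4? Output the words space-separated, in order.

Answer: cheese message bed

Derivation:
Line 1: ['of', 'laser', 'message'] (min_width=16, slack=3)
Line 2: ['small', 'it', 'sun', 'memory'] (min_width=19, slack=0)
Line 3: ['run', 'frog', 'page'] (min_width=13, slack=6)
Line 4: ['cheese', 'message', 'bed'] (min_width=18, slack=1)
Line 5: ['small', 'with'] (min_width=10, slack=9)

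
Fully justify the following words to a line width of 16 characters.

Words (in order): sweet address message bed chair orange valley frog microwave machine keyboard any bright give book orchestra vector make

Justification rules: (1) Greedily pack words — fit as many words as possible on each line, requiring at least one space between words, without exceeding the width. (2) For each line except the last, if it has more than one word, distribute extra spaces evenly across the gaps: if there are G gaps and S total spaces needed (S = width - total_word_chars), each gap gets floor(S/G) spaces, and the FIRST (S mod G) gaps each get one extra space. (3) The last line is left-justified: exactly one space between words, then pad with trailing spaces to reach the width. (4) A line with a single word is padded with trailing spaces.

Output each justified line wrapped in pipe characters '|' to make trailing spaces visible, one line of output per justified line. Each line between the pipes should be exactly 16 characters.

Answer: |sweet    address|
|message      bed|
|chair     orange|
|valley      frog|
|microwave       |
|machine keyboard|
|any  bright give|
|book   orchestra|
|vector make     |

Derivation:
Line 1: ['sweet', 'address'] (min_width=13, slack=3)
Line 2: ['message', 'bed'] (min_width=11, slack=5)
Line 3: ['chair', 'orange'] (min_width=12, slack=4)
Line 4: ['valley', 'frog'] (min_width=11, slack=5)
Line 5: ['microwave'] (min_width=9, slack=7)
Line 6: ['machine', 'keyboard'] (min_width=16, slack=0)
Line 7: ['any', 'bright', 'give'] (min_width=15, slack=1)
Line 8: ['book', 'orchestra'] (min_width=14, slack=2)
Line 9: ['vector', 'make'] (min_width=11, slack=5)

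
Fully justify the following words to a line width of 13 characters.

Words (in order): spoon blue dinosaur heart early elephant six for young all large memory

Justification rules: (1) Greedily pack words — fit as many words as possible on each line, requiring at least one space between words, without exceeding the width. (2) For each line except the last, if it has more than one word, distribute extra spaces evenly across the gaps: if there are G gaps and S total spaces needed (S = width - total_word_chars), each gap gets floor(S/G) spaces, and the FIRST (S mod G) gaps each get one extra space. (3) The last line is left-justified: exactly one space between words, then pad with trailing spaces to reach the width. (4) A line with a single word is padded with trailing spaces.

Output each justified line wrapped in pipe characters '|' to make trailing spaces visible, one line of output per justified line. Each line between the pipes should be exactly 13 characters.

Answer: |spoon    blue|
|dinosaur     |
|heart   early|
|elephant  six|
|for young all|
|large memory |

Derivation:
Line 1: ['spoon', 'blue'] (min_width=10, slack=3)
Line 2: ['dinosaur'] (min_width=8, slack=5)
Line 3: ['heart', 'early'] (min_width=11, slack=2)
Line 4: ['elephant', 'six'] (min_width=12, slack=1)
Line 5: ['for', 'young', 'all'] (min_width=13, slack=0)
Line 6: ['large', 'memory'] (min_width=12, slack=1)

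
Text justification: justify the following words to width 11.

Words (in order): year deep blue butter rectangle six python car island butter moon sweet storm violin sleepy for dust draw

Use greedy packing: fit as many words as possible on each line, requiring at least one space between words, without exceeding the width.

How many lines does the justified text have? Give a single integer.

Line 1: ['year', 'deep'] (min_width=9, slack=2)
Line 2: ['blue', 'butter'] (min_width=11, slack=0)
Line 3: ['rectangle'] (min_width=9, slack=2)
Line 4: ['six', 'python'] (min_width=10, slack=1)
Line 5: ['car', 'island'] (min_width=10, slack=1)
Line 6: ['butter', 'moon'] (min_width=11, slack=0)
Line 7: ['sweet', 'storm'] (min_width=11, slack=0)
Line 8: ['violin'] (min_width=6, slack=5)
Line 9: ['sleepy', 'for'] (min_width=10, slack=1)
Line 10: ['dust', 'draw'] (min_width=9, slack=2)
Total lines: 10

Answer: 10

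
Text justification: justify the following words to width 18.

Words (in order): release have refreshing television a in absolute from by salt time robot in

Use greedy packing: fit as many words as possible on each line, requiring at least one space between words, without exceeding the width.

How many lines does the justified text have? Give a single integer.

Line 1: ['release', 'have'] (min_width=12, slack=6)
Line 2: ['refreshing'] (min_width=10, slack=8)
Line 3: ['television', 'a', 'in'] (min_width=15, slack=3)
Line 4: ['absolute', 'from', 'by'] (min_width=16, slack=2)
Line 5: ['salt', 'time', 'robot', 'in'] (min_width=18, slack=0)
Total lines: 5

Answer: 5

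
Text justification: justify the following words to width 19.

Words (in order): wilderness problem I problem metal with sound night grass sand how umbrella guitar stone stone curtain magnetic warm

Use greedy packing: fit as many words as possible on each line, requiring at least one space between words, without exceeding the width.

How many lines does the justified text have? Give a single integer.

Answer: 7

Derivation:
Line 1: ['wilderness', 'problem'] (min_width=18, slack=1)
Line 2: ['I', 'problem', 'metal'] (min_width=15, slack=4)
Line 3: ['with', 'sound', 'night'] (min_width=16, slack=3)
Line 4: ['grass', 'sand', 'how'] (min_width=14, slack=5)
Line 5: ['umbrella', 'guitar'] (min_width=15, slack=4)
Line 6: ['stone', 'stone', 'curtain'] (min_width=19, slack=0)
Line 7: ['magnetic', 'warm'] (min_width=13, slack=6)
Total lines: 7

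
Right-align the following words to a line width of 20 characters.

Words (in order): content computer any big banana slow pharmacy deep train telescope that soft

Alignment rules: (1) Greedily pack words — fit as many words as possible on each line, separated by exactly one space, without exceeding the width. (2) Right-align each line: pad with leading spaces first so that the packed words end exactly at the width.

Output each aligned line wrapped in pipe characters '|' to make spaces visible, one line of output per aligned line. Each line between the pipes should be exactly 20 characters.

Answer: |content computer any|
|     big banana slow|
| pharmacy deep train|
| telescope that soft|

Derivation:
Line 1: ['content', 'computer', 'any'] (min_width=20, slack=0)
Line 2: ['big', 'banana', 'slow'] (min_width=15, slack=5)
Line 3: ['pharmacy', 'deep', 'train'] (min_width=19, slack=1)
Line 4: ['telescope', 'that', 'soft'] (min_width=19, slack=1)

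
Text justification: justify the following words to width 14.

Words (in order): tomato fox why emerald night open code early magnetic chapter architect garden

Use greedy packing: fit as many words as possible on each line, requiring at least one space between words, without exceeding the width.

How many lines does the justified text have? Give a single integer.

Line 1: ['tomato', 'fox', 'why'] (min_width=14, slack=0)
Line 2: ['emerald', 'night'] (min_width=13, slack=1)
Line 3: ['open', 'code'] (min_width=9, slack=5)
Line 4: ['early', 'magnetic'] (min_width=14, slack=0)
Line 5: ['chapter'] (min_width=7, slack=7)
Line 6: ['architect'] (min_width=9, slack=5)
Line 7: ['garden'] (min_width=6, slack=8)
Total lines: 7

Answer: 7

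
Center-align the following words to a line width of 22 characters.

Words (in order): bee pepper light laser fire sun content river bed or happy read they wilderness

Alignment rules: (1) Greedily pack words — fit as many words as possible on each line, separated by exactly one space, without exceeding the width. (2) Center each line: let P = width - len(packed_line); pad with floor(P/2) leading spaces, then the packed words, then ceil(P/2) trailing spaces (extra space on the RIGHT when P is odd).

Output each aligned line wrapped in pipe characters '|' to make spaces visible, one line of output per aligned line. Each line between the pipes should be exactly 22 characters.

Answer: |bee pepper light laser|
|fire sun content river|
|bed or happy read they|
|      wilderness      |

Derivation:
Line 1: ['bee', 'pepper', 'light', 'laser'] (min_width=22, slack=0)
Line 2: ['fire', 'sun', 'content', 'river'] (min_width=22, slack=0)
Line 3: ['bed', 'or', 'happy', 'read', 'they'] (min_width=22, slack=0)
Line 4: ['wilderness'] (min_width=10, slack=12)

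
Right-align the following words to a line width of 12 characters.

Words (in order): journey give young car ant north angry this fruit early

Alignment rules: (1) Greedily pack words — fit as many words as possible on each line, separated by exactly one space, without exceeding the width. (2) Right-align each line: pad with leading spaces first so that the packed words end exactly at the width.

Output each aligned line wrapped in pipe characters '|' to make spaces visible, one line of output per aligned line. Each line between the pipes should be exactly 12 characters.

Answer: |journey give|
|   young car|
|   ant north|
|  angry this|
| fruit early|

Derivation:
Line 1: ['journey', 'give'] (min_width=12, slack=0)
Line 2: ['young', 'car'] (min_width=9, slack=3)
Line 3: ['ant', 'north'] (min_width=9, slack=3)
Line 4: ['angry', 'this'] (min_width=10, slack=2)
Line 5: ['fruit', 'early'] (min_width=11, slack=1)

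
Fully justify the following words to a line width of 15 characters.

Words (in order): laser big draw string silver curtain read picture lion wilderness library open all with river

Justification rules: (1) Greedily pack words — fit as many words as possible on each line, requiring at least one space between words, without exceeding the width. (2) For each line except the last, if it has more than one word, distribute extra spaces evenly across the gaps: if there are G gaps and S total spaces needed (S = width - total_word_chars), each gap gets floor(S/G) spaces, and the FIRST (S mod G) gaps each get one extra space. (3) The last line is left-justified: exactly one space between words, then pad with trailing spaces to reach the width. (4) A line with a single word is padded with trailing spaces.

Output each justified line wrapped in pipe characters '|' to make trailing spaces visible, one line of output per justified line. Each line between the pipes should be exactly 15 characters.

Line 1: ['laser', 'big', 'draw'] (min_width=14, slack=1)
Line 2: ['string', 'silver'] (min_width=13, slack=2)
Line 3: ['curtain', 'read'] (min_width=12, slack=3)
Line 4: ['picture', 'lion'] (min_width=12, slack=3)
Line 5: ['wilderness'] (min_width=10, slack=5)
Line 6: ['library', 'open'] (min_width=12, slack=3)
Line 7: ['all', 'with', 'river'] (min_width=14, slack=1)

Answer: |laser  big draw|
|string   silver|
|curtain    read|
|picture    lion|
|wilderness     |
|library    open|
|all with river |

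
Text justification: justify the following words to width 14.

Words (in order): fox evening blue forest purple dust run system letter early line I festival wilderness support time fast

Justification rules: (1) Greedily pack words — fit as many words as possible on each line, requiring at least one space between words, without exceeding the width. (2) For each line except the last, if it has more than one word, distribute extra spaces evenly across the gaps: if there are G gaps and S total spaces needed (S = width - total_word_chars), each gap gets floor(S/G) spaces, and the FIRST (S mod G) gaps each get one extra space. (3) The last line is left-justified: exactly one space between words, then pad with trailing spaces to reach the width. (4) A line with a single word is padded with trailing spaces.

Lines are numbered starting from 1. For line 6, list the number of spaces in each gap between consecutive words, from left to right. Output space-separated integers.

Line 1: ['fox', 'evening'] (min_width=11, slack=3)
Line 2: ['blue', 'forest'] (min_width=11, slack=3)
Line 3: ['purple', 'dust'] (min_width=11, slack=3)
Line 4: ['run', 'system'] (min_width=10, slack=4)
Line 5: ['letter', 'early'] (min_width=12, slack=2)
Line 6: ['line', 'I'] (min_width=6, slack=8)
Line 7: ['festival'] (min_width=8, slack=6)
Line 8: ['wilderness'] (min_width=10, slack=4)
Line 9: ['support', 'time'] (min_width=12, slack=2)
Line 10: ['fast'] (min_width=4, slack=10)

Answer: 9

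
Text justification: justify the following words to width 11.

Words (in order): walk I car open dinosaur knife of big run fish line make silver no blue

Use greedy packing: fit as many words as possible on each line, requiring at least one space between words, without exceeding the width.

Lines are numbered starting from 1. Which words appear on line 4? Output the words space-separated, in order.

Line 1: ['walk', 'I', 'car'] (min_width=10, slack=1)
Line 2: ['open'] (min_width=4, slack=7)
Line 3: ['dinosaur'] (min_width=8, slack=3)
Line 4: ['knife', 'of'] (min_width=8, slack=3)
Line 5: ['big', 'run'] (min_width=7, slack=4)
Line 6: ['fish', 'line'] (min_width=9, slack=2)
Line 7: ['make', 'silver'] (min_width=11, slack=0)
Line 8: ['no', 'blue'] (min_width=7, slack=4)

Answer: knife of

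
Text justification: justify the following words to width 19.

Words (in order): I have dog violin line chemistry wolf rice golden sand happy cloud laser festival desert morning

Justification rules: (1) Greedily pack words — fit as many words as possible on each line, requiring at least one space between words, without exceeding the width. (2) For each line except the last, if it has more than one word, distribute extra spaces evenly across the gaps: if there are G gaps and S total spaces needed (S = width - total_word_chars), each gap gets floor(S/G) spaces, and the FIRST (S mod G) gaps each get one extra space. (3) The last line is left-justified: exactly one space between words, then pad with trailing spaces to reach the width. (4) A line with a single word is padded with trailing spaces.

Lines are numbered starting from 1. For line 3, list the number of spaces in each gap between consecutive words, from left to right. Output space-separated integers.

Line 1: ['I', 'have', 'dog', 'violin'] (min_width=17, slack=2)
Line 2: ['line', 'chemistry', 'wolf'] (min_width=19, slack=0)
Line 3: ['rice', 'golden', 'sand'] (min_width=16, slack=3)
Line 4: ['happy', 'cloud', 'laser'] (min_width=17, slack=2)
Line 5: ['festival', 'desert'] (min_width=15, slack=4)
Line 6: ['morning'] (min_width=7, slack=12)

Answer: 3 2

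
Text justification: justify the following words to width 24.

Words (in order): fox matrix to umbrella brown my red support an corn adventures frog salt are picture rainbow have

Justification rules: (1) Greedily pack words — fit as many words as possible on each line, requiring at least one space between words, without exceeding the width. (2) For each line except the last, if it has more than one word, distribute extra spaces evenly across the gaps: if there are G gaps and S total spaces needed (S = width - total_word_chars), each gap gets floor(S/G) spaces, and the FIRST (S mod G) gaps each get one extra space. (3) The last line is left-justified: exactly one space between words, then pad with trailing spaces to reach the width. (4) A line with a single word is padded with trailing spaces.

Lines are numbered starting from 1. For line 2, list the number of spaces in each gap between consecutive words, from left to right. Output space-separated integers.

Answer: 2 1 1 1

Derivation:
Line 1: ['fox', 'matrix', 'to', 'umbrella'] (min_width=22, slack=2)
Line 2: ['brown', 'my', 'red', 'support', 'an'] (min_width=23, slack=1)
Line 3: ['corn', 'adventures', 'frog'] (min_width=20, slack=4)
Line 4: ['salt', 'are', 'picture', 'rainbow'] (min_width=24, slack=0)
Line 5: ['have'] (min_width=4, slack=20)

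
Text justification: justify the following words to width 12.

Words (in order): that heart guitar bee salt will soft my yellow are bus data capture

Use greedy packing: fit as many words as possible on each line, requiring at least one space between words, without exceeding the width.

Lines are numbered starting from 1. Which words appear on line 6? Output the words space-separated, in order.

Line 1: ['that', 'heart'] (min_width=10, slack=2)
Line 2: ['guitar', 'bee'] (min_width=10, slack=2)
Line 3: ['salt', 'will'] (min_width=9, slack=3)
Line 4: ['soft', 'my'] (min_width=7, slack=5)
Line 5: ['yellow', 'are'] (min_width=10, slack=2)
Line 6: ['bus', 'data'] (min_width=8, slack=4)
Line 7: ['capture'] (min_width=7, slack=5)

Answer: bus data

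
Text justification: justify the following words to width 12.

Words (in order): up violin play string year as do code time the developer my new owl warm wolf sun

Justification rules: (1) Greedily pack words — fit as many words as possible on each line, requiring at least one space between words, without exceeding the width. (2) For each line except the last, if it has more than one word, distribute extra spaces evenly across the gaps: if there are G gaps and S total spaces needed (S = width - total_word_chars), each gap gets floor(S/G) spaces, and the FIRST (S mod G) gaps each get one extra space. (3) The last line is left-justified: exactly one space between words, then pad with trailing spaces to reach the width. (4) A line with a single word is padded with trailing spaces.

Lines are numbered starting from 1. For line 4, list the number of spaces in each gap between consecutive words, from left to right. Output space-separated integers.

Line 1: ['up', 'violin'] (min_width=9, slack=3)
Line 2: ['play', 'string'] (min_width=11, slack=1)
Line 3: ['year', 'as', 'do'] (min_width=10, slack=2)
Line 4: ['code', 'time'] (min_width=9, slack=3)
Line 5: ['the'] (min_width=3, slack=9)
Line 6: ['developer', 'my'] (min_width=12, slack=0)
Line 7: ['new', 'owl', 'warm'] (min_width=12, slack=0)
Line 8: ['wolf', 'sun'] (min_width=8, slack=4)

Answer: 4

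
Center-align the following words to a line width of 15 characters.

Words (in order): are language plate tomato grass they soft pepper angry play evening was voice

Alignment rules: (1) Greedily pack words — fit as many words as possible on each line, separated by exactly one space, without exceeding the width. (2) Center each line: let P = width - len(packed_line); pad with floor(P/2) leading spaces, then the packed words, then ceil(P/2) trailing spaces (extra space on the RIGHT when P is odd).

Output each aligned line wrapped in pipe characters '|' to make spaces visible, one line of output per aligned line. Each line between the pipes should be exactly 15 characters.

Answer: | are language  |
| plate tomato  |
|grass they soft|
| pepper angry  |
| play evening  |
|   was voice   |

Derivation:
Line 1: ['are', 'language'] (min_width=12, slack=3)
Line 2: ['plate', 'tomato'] (min_width=12, slack=3)
Line 3: ['grass', 'they', 'soft'] (min_width=15, slack=0)
Line 4: ['pepper', 'angry'] (min_width=12, slack=3)
Line 5: ['play', 'evening'] (min_width=12, slack=3)
Line 6: ['was', 'voice'] (min_width=9, slack=6)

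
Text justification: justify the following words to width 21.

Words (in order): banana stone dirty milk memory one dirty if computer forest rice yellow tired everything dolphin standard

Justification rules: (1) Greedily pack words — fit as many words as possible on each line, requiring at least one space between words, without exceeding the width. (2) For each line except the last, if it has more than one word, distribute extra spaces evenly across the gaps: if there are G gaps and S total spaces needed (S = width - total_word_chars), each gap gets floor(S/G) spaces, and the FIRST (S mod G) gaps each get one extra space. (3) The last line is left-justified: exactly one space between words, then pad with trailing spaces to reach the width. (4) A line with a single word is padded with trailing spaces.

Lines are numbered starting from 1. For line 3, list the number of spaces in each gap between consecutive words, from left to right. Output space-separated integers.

Answer: 3 2

Derivation:
Line 1: ['banana', 'stone', 'dirty'] (min_width=18, slack=3)
Line 2: ['milk', 'memory', 'one', 'dirty'] (min_width=21, slack=0)
Line 3: ['if', 'computer', 'forest'] (min_width=18, slack=3)
Line 4: ['rice', 'yellow', 'tired'] (min_width=17, slack=4)
Line 5: ['everything', 'dolphin'] (min_width=18, slack=3)
Line 6: ['standard'] (min_width=8, slack=13)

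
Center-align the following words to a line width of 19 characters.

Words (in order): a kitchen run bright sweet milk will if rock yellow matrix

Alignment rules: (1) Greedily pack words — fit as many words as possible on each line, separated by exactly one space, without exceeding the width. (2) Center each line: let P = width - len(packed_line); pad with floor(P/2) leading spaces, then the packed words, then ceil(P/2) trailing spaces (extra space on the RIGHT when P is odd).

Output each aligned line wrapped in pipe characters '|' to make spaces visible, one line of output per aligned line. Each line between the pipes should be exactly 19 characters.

Answer: |   a kitchen run   |
| bright sweet milk |
|will if rock yellow|
|      matrix       |

Derivation:
Line 1: ['a', 'kitchen', 'run'] (min_width=13, slack=6)
Line 2: ['bright', 'sweet', 'milk'] (min_width=17, slack=2)
Line 3: ['will', 'if', 'rock', 'yellow'] (min_width=19, slack=0)
Line 4: ['matrix'] (min_width=6, slack=13)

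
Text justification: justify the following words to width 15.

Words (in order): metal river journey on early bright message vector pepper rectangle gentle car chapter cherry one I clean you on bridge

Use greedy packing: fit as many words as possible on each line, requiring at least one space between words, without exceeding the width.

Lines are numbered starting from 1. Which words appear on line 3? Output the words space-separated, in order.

Answer: early bright

Derivation:
Line 1: ['metal', 'river'] (min_width=11, slack=4)
Line 2: ['journey', 'on'] (min_width=10, slack=5)
Line 3: ['early', 'bright'] (min_width=12, slack=3)
Line 4: ['message', 'vector'] (min_width=14, slack=1)
Line 5: ['pepper'] (min_width=6, slack=9)
Line 6: ['rectangle'] (min_width=9, slack=6)
Line 7: ['gentle', 'car'] (min_width=10, slack=5)
Line 8: ['chapter', 'cherry'] (min_width=14, slack=1)
Line 9: ['one', 'I', 'clean', 'you'] (min_width=15, slack=0)
Line 10: ['on', 'bridge'] (min_width=9, slack=6)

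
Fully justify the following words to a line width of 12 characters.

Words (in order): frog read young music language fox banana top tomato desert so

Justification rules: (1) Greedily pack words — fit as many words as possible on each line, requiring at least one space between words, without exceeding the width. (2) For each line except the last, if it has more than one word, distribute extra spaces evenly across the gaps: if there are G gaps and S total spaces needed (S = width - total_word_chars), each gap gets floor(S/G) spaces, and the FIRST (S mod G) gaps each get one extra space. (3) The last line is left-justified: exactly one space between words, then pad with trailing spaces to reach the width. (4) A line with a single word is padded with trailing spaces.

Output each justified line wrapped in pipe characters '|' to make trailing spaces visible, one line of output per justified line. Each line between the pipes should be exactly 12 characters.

Answer: |frog    read|
|young  music|
|language fox|
|banana   top|
|tomato      |
|desert so   |

Derivation:
Line 1: ['frog', 'read'] (min_width=9, slack=3)
Line 2: ['young', 'music'] (min_width=11, slack=1)
Line 3: ['language', 'fox'] (min_width=12, slack=0)
Line 4: ['banana', 'top'] (min_width=10, slack=2)
Line 5: ['tomato'] (min_width=6, slack=6)
Line 6: ['desert', 'so'] (min_width=9, slack=3)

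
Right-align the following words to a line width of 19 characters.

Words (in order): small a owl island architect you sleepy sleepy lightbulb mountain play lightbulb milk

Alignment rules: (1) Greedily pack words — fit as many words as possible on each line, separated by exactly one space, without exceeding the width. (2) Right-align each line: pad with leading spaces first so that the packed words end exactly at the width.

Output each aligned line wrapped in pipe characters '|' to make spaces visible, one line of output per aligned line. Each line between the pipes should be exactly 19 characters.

Answer: | small a owl island|
|      architect you|
|      sleepy sleepy|
| lightbulb mountain|
|play lightbulb milk|

Derivation:
Line 1: ['small', 'a', 'owl', 'island'] (min_width=18, slack=1)
Line 2: ['architect', 'you'] (min_width=13, slack=6)
Line 3: ['sleepy', 'sleepy'] (min_width=13, slack=6)
Line 4: ['lightbulb', 'mountain'] (min_width=18, slack=1)
Line 5: ['play', 'lightbulb', 'milk'] (min_width=19, slack=0)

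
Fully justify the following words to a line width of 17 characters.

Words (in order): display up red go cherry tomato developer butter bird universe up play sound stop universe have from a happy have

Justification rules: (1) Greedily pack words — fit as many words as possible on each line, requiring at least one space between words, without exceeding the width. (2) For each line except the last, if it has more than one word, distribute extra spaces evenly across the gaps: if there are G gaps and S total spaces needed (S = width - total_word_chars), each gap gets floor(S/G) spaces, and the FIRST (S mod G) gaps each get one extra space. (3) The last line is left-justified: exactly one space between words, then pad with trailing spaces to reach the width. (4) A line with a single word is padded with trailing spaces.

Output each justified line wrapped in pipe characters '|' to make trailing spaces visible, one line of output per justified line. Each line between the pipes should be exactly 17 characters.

Line 1: ['display', 'up', 'red', 'go'] (min_width=17, slack=0)
Line 2: ['cherry', 'tomato'] (min_width=13, slack=4)
Line 3: ['developer', 'butter'] (min_width=16, slack=1)
Line 4: ['bird', 'universe', 'up'] (min_width=16, slack=1)
Line 5: ['play', 'sound', 'stop'] (min_width=15, slack=2)
Line 6: ['universe', 'have'] (min_width=13, slack=4)
Line 7: ['from', 'a', 'happy', 'have'] (min_width=17, slack=0)

Answer: |display up red go|
|cherry     tomato|
|developer  butter|
|bird  universe up|
|play  sound  stop|
|universe     have|
|from a happy have|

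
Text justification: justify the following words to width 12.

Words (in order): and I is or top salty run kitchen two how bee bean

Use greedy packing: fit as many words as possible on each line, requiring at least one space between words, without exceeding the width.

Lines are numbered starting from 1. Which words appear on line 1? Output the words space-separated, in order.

Line 1: ['and', 'I', 'is', 'or'] (min_width=11, slack=1)
Line 2: ['top', 'salty'] (min_width=9, slack=3)
Line 3: ['run', 'kitchen'] (min_width=11, slack=1)
Line 4: ['two', 'how', 'bee'] (min_width=11, slack=1)
Line 5: ['bean'] (min_width=4, slack=8)

Answer: and I is or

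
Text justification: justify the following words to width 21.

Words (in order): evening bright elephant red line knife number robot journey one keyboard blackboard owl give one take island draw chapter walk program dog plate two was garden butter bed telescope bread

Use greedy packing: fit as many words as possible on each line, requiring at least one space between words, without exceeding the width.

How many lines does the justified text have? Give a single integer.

Line 1: ['evening', 'bright'] (min_width=14, slack=7)
Line 2: ['elephant', 'red', 'line'] (min_width=17, slack=4)
Line 3: ['knife', 'number', 'robot'] (min_width=18, slack=3)
Line 4: ['journey', 'one', 'keyboard'] (min_width=20, slack=1)
Line 5: ['blackboard', 'owl', 'give'] (min_width=19, slack=2)
Line 6: ['one', 'take', 'island', 'draw'] (min_width=20, slack=1)
Line 7: ['chapter', 'walk', 'program'] (min_width=20, slack=1)
Line 8: ['dog', 'plate', 'two', 'was'] (min_width=17, slack=4)
Line 9: ['garden', 'butter', 'bed'] (min_width=17, slack=4)
Line 10: ['telescope', 'bread'] (min_width=15, slack=6)
Total lines: 10

Answer: 10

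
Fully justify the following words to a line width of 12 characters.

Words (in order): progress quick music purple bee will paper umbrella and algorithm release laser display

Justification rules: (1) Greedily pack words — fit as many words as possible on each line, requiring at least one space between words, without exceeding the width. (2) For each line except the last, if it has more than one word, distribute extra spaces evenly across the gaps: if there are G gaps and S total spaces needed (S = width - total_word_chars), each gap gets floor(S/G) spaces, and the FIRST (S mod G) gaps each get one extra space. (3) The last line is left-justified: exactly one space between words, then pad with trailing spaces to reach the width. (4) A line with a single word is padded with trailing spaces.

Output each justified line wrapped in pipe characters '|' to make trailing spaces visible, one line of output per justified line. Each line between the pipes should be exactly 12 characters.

Answer: |progress    |
|quick  music|
|purple   bee|
|will   paper|
|umbrella and|
|algorithm   |
|release     |
|laser       |
|display     |

Derivation:
Line 1: ['progress'] (min_width=8, slack=4)
Line 2: ['quick', 'music'] (min_width=11, slack=1)
Line 3: ['purple', 'bee'] (min_width=10, slack=2)
Line 4: ['will', 'paper'] (min_width=10, slack=2)
Line 5: ['umbrella', 'and'] (min_width=12, slack=0)
Line 6: ['algorithm'] (min_width=9, slack=3)
Line 7: ['release'] (min_width=7, slack=5)
Line 8: ['laser'] (min_width=5, slack=7)
Line 9: ['display'] (min_width=7, slack=5)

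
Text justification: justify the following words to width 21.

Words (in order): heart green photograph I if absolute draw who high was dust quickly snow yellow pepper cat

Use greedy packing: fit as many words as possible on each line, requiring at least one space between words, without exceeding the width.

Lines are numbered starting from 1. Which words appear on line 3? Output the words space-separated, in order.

Answer: absolute draw who

Derivation:
Line 1: ['heart', 'green'] (min_width=11, slack=10)
Line 2: ['photograph', 'I', 'if'] (min_width=15, slack=6)
Line 3: ['absolute', 'draw', 'who'] (min_width=17, slack=4)
Line 4: ['high', 'was', 'dust', 'quickly'] (min_width=21, slack=0)
Line 5: ['snow', 'yellow', 'pepper'] (min_width=18, slack=3)
Line 6: ['cat'] (min_width=3, slack=18)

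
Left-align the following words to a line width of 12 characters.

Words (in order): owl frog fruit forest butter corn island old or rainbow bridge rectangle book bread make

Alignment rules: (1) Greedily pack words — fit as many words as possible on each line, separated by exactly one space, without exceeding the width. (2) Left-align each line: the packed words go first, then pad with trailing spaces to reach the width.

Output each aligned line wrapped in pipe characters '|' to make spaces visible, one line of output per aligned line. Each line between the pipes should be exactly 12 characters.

Line 1: ['owl', 'frog'] (min_width=8, slack=4)
Line 2: ['fruit', 'forest'] (min_width=12, slack=0)
Line 3: ['butter', 'corn'] (min_width=11, slack=1)
Line 4: ['island', 'old'] (min_width=10, slack=2)
Line 5: ['or', 'rainbow'] (min_width=10, slack=2)
Line 6: ['bridge'] (min_width=6, slack=6)
Line 7: ['rectangle'] (min_width=9, slack=3)
Line 8: ['book', 'bread'] (min_width=10, slack=2)
Line 9: ['make'] (min_width=4, slack=8)

Answer: |owl frog    |
|fruit forest|
|butter corn |
|island old  |
|or rainbow  |
|bridge      |
|rectangle   |
|book bread  |
|make        |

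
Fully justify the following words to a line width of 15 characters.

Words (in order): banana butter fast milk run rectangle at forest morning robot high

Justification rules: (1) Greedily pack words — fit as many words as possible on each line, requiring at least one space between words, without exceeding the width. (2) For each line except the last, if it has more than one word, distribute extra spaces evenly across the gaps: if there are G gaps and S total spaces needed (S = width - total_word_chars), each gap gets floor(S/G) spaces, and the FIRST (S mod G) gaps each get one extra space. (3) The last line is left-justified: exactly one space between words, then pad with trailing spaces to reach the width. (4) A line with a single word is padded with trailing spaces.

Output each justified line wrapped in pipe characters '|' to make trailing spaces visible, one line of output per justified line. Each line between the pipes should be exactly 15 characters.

Answer: |banana   butter|
|fast  milk  run|
|rectangle    at|
|forest  morning|
|robot high     |

Derivation:
Line 1: ['banana', 'butter'] (min_width=13, slack=2)
Line 2: ['fast', 'milk', 'run'] (min_width=13, slack=2)
Line 3: ['rectangle', 'at'] (min_width=12, slack=3)
Line 4: ['forest', 'morning'] (min_width=14, slack=1)
Line 5: ['robot', 'high'] (min_width=10, slack=5)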